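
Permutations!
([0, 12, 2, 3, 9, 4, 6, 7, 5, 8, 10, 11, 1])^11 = [0, 12, 2, 3, 5, 8, 6, 7, 9, 4, 10, 11, 1]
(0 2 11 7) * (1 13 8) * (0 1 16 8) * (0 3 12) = [2, 13, 11, 12, 4, 5, 6, 1, 16, 9, 10, 7, 0, 3, 14, 15, 8] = (0 2 11 7 1 13 3 12)(8 16)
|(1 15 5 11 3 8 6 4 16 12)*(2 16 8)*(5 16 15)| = |(1 5 11 3 2 15 16 12)(4 8 6)| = 24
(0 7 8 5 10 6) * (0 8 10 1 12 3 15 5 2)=(0 7 10 6 8 2)(1 12 3 15 5)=[7, 12, 0, 15, 4, 1, 8, 10, 2, 9, 6, 11, 3, 13, 14, 5]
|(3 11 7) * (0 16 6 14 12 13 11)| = |(0 16 6 14 12 13 11 7 3)| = 9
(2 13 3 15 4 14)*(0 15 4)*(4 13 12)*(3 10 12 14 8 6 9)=(0 15)(2 14)(3 13 10 12 4 8 6 9)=[15, 1, 14, 13, 8, 5, 9, 7, 6, 3, 12, 11, 4, 10, 2, 0]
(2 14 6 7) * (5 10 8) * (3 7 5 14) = [0, 1, 3, 7, 4, 10, 5, 2, 14, 9, 8, 11, 12, 13, 6] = (2 3 7)(5 10 8 14 6)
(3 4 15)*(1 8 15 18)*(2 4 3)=(1 8 15 2 4 18)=[0, 8, 4, 3, 18, 5, 6, 7, 15, 9, 10, 11, 12, 13, 14, 2, 16, 17, 1]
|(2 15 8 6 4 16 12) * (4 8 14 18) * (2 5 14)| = |(2 15)(4 16 12 5 14 18)(6 8)| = 6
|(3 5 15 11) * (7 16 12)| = |(3 5 15 11)(7 16 12)| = 12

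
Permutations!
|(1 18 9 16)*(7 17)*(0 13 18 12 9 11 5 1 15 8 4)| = 12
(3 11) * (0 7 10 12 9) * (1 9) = (0 7 10 12 1 9)(3 11) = [7, 9, 2, 11, 4, 5, 6, 10, 8, 0, 12, 3, 1]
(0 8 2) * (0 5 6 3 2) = (0 8)(2 5 6 3) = [8, 1, 5, 2, 4, 6, 3, 7, 0]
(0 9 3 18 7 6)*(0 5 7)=(0 9 3 18)(5 7 6)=[9, 1, 2, 18, 4, 7, 5, 6, 8, 3, 10, 11, 12, 13, 14, 15, 16, 17, 0]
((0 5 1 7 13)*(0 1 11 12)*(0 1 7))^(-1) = (0 1 12 11 5)(7 13)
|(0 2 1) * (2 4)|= |(0 4 2 1)|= 4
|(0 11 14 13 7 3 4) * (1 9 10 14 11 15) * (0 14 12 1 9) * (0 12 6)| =|(0 15 9 10 6)(1 12)(3 4 14 13 7)| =10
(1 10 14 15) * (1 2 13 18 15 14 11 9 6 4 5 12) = [0, 10, 13, 3, 5, 12, 4, 7, 8, 6, 11, 9, 1, 18, 14, 2, 16, 17, 15] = (1 10 11 9 6 4 5 12)(2 13 18 15)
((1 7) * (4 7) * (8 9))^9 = (8 9)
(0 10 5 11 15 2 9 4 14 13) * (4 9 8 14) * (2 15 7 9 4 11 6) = (15)(0 10 5 6 2 8 14 13)(4 11 7 9) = [10, 1, 8, 3, 11, 6, 2, 9, 14, 4, 5, 7, 12, 0, 13, 15]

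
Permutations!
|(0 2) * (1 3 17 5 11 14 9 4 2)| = 10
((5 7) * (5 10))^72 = (10)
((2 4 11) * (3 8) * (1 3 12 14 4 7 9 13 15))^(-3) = ((1 3 8 12 14 4 11 2 7 9 13 15))^(-3) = (1 9 11 12)(2 14 3 13)(4 8 15 7)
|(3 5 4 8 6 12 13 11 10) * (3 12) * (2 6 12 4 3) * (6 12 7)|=18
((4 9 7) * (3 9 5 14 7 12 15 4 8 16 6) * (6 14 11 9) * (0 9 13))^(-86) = ((0 9 12 15 4 5 11 13)(3 6)(7 8 16 14))^(-86) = (0 12 4 11)(5 13 9 15)(7 16)(8 14)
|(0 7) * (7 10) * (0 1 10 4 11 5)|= |(0 4 11 5)(1 10 7)|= 12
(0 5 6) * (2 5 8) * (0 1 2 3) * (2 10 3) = (0 8 2 5 6 1 10 3) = [8, 10, 5, 0, 4, 6, 1, 7, 2, 9, 3]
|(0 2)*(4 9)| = 2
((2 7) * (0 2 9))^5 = ((0 2 7 9))^5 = (0 2 7 9)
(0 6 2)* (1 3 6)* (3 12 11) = [1, 12, 0, 6, 4, 5, 2, 7, 8, 9, 10, 3, 11] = (0 1 12 11 3 6 2)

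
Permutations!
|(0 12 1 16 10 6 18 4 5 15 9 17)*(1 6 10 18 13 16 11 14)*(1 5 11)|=|(0 12 6 13 16 18 4 11 14 5 15 9 17)|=13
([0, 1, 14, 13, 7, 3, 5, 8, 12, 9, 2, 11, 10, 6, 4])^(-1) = [0, 1, 10, 5, 14, 6, 13, 4, 7, 9, 12, 11, 8, 3, 2]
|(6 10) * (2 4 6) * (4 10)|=2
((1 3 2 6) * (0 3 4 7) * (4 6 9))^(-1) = (0 7 4 9 2 3)(1 6)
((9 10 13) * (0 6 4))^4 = ((0 6 4)(9 10 13))^4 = (0 6 4)(9 10 13)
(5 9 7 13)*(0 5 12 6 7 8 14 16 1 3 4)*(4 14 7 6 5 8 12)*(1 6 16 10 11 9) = (0 8 7 13 4)(1 3 14 10 11 9 12 5)(6 16) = [8, 3, 2, 14, 0, 1, 16, 13, 7, 12, 11, 9, 5, 4, 10, 15, 6]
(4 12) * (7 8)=[0, 1, 2, 3, 12, 5, 6, 8, 7, 9, 10, 11, 4]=(4 12)(7 8)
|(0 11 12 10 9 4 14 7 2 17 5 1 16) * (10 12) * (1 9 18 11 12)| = |(0 12 1 16)(2 17 5 9 4 14 7)(10 18 11)| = 84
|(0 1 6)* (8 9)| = 6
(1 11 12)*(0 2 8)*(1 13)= (0 2 8)(1 11 12 13)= [2, 11, 8, 3, 4, 5, 6, 7, 0, 9, 10, 12, 13, 1]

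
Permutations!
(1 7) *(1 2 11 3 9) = [0, 7, 11, 9, 4, 5, 6, 2, 8, 1, 10, 3] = (1 7 2 11 3 9)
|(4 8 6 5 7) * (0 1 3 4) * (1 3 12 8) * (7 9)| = 10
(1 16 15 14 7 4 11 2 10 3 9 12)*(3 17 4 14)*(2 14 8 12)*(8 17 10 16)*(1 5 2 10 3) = (1 8 12 5 2 16 15)(3 9 10)(4 11 14 7 17) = [0, 8, 16, 9, 11, 2, 6, 17, 12, 10, 3, 14, 5, 13, 7, 1, 15, 4]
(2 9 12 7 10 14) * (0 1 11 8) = (0 1 11 8)(2 9 12 7 10 14) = [1, 11, 9, 3, 4, 5, 6, 10, 0, 12, 14, 8, 7, 13, 2]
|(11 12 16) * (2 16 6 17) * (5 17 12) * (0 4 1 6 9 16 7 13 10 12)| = |(0 4 1 6)(2 7 13 10 12 9 16 11 5 17)| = 20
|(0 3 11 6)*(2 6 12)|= 6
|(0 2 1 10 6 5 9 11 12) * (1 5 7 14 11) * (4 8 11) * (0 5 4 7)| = 22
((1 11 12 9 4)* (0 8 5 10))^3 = (0 10 5 8)(1 9 11 4 12)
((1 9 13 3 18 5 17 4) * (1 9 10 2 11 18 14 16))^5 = ((1 10 2 11 18 5 17 4 9 13 3 14 16))^5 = (1 5 3 2 4 16 18 13 10 17 14 11 9)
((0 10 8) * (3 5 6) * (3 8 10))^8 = (10)(0 6 3 8 5)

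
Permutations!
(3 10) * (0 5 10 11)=(0 5 10 3 11)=[5, 1, 2, 11, 4, 10, 6, 7, 8, 9, 3, 0]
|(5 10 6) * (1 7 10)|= |(1 7 10 6 5)|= 5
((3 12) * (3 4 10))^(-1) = (3 10 4 12)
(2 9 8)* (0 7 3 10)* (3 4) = (0 7 4 3 10)(2 9 8) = [7, 1, 9, 10, 3, 5, 6, 4, 2, 8, 0]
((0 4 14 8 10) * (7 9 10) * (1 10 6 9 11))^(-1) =((0 4 14 8 7 11 1 10)(6 9))^(-1) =(0 10 1 11 7 8 14 4)(6 9)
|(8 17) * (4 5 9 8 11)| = |(4 5 9 8 17 11)| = 6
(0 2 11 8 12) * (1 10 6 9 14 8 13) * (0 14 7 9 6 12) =(0 2 11 13 1 10 12 14 8)(7 9) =[2, 10, 11, 3, 4, 5, 6, 9, 0, 7, 12, 13, 14, 1, 8]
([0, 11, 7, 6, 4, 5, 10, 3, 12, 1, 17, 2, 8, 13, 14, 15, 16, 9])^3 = (1 7 10)(2 6 9)(3 17 11)(8 12)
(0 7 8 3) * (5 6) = (0 7 8 3)(5 6) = [7, 1, 2, 0, 4, 6, 5, 8, 3]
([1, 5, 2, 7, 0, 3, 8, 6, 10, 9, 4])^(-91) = [4, 0, 2, 5, 10, 1, 7, 3, 6, 9, 8]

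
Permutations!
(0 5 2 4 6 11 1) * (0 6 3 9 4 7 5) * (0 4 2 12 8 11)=[4, 6, 7, 9, 3, 12, 0, 5, 11, 2, 10, 1, 8]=(0 4 3 9 2 7 5 12 8 11 1 6)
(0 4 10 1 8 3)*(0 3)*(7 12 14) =(0 4 10 1 8)(7 12 14) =[4, 8, 2, 3, 10, 5, 6, 12, 0, 9, 1, 11, 14, 13, 7]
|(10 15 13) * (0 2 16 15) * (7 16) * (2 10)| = 10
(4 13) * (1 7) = (1 7)(4 13) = [0, 7, 2, 3, 13, 5, 6, 1, 8, 9, 10, 11, 12, 4]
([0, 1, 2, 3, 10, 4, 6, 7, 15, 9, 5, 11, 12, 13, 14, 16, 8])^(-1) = (4 5 10)(8 16 15)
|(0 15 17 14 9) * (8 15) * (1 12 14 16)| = 9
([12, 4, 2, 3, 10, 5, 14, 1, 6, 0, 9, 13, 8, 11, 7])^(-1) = (0 9 10 4 1 7 14 6 8 12)(11 13)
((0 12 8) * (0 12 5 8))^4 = ((0 5 8 12))^4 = (12)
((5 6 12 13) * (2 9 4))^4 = ((2 9 4)(5 6 12 13))^4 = (13)(2 9 4)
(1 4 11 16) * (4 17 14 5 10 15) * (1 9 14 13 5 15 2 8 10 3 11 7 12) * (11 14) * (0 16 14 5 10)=[16, 17, 8, 5, 7, 3, 6, 12, 0, 11, 2, 14, 1, 10, 15, 4, 9, 13]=(0 16 9 11 14 15 4 7 12 1 17 13 10 2 8)(3 5)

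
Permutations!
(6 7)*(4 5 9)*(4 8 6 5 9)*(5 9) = (4 5)(6 7 9 8) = [0, 1, 2, 3, 5, 4, 7, 9, 6, 8]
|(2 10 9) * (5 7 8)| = |(2 10 9)(5 7 8)| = 3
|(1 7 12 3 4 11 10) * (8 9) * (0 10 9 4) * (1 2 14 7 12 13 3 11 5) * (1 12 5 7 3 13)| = |(0 10 2 14 3)(1 5 12 11 9 8 4 7)| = 40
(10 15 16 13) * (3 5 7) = [0, 1, 2, 5, 4, 7, 6, 3, 8, 9, 15, 11, 12, 10, 14, 16, 13] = (3 5 7)(10 15 16 13)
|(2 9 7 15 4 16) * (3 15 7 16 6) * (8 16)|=|(2 9 8 16)(3 15 4 6)|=4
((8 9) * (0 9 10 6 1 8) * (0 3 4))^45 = ((0 9 3 4)(1 8 10 6))^45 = (0 9 3 4)(1 8 10 6)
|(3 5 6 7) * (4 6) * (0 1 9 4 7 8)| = |(0 1 9 4 6 8)(3 5 7)| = 6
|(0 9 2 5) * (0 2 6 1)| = |(0 9 6 1)(2 5)| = 4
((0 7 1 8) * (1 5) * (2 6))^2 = (0 5 8 7 1)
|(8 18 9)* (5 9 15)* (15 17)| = 6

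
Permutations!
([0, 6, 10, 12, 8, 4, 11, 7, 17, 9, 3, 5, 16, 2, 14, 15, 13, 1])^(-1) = (1 17 8 4 5 11 6)(2 13 16 12 3 10)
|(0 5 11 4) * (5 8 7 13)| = 7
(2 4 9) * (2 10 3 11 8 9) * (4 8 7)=(2 8 9 10 3 11 7 4)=[0, 1, 8, 11, 2, 5, 6, 4, 9, 10, 3, 7]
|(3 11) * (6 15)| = |(3 11)(6 15)| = 2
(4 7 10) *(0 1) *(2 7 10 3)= [1, 0, 7, 2, 10, 5, 6, 3, 8, 9, 4]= (0 1)(2 7 3)(4 10)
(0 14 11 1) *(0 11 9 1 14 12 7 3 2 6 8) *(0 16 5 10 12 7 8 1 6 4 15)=(0 7 3 2 4 15)(1 11 14 9 6)(5 10 12 8 16)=[7, 11, 4, 2, 15, 10, 1, 3, 16, 6, 12, 14, 8, 13, 9, 0, 5]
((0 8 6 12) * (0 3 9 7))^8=((0 8 6 12 3 9 7))^8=(0 8 6 12 3 9 7)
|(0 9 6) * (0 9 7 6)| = |(0 7 6 9)| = 4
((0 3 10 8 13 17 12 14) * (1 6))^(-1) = (0 14 12 17 13 8 10 3)(1 6)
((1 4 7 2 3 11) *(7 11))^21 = (11)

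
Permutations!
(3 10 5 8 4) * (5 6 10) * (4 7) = (3 5 8 7 4)(6 10) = [0, 1, 2, 5, 3, 8, 10, 4, 7, 9, 6]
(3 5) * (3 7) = [0, 1, 2, 5, 4, 7, 6, 3] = (3 5 7)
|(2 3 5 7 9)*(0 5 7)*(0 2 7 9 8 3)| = 12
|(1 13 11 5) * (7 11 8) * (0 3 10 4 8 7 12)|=30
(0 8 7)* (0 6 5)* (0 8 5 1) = (0 5 8 7 6 1) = [5, 0, 2, 3, 4, 8, 1, 6, 7]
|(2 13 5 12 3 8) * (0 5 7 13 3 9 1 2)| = 8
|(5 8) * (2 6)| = 2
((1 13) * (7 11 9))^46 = ((1 13)(7 11 9))^46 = (13)(7 11 9)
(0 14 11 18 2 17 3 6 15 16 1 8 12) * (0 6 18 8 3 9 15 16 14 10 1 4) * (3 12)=[10, 12, 17, 18, 0, 5, 16, 7, 3, 15, 1, 8, 6, 13, 11, 14, 4, 9, 2]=(0 10 1 12 6 16 4)(2 17 9 15 14 11 8 3 18)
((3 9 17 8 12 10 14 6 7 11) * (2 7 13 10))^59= (2 3 8 7 9 12 11 17)(6 14 10 13)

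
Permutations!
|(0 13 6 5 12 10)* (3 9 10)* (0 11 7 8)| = |(0 13 6 5 12 3 9 10 11 7 8)| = 11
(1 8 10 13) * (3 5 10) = (1 8 3 5 10 13) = [0, 8, 2, 5, 4, 10, 6, 7, 3, 9, 13, 11, 12, 1]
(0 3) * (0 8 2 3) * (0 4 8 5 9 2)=(0 4 8)(2 3 5 9)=[4, 1, 3, 5, 8, 9, 6, 7, 0, 2]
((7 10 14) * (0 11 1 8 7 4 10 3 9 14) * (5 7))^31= (0 4 9 7 8 11 10 14 3 5 1)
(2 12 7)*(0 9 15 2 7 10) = (0 9 15 2 12 10) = [9, 1, 12, 3, 4, 5, 6, 7, 8, 15, 0, 11, 10, 13, 14, 2]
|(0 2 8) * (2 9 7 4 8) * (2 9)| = |(0 2 9 7 4 8)| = 6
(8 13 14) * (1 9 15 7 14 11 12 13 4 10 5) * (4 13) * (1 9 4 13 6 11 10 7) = (1 4 7 14 8 6 11 12 13 10 5 9 15) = [0, 4, 2, 3, 7, 9, 11, 14, 6, 15, 5, 12, 13, 10, 8, 1]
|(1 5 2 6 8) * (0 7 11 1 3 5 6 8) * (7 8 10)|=10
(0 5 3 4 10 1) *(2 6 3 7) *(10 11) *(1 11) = [5, 0, 6, 4, 1, 7, 3, 2, 8, 9, 11, 10] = (0 5 7 2 6 3 4 1)(10 11)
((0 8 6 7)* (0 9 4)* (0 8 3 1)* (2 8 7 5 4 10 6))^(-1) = (0 1 3)(2 8)(4 5 6 10 9 7)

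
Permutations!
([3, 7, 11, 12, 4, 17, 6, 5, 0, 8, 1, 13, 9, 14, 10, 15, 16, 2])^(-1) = (0 8 9 12 3)(1 10 14 13 11 2 17 5 7)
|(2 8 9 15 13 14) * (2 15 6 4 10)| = 6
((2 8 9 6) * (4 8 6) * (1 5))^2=((1 5)(2 6)(4 8 9))^2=(4 9 8)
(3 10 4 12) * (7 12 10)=(3 7 12)(4 10)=[0, 1, 2, 7, 10, 5, 6, 12, 8, 9, 4, 11, 3]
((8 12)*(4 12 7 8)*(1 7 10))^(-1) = (1 10 8 7)(4 12) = ((1 7 8 10)(4 12))^(-1)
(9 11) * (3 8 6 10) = (3 8 6 10)(9 11) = [0, 1, 2, 8, 4, 5, 10, 7, 6, 11, 3, 9]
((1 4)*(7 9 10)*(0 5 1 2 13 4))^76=((0 5 1)(2 13 4)(7 9 10))^76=(0 5 1)(2 13 4)(7 9 10)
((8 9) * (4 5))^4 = (9) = ((4 5)(8 9))^4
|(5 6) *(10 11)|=2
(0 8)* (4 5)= (0 8)(4 5)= [8, 1, 2, 3, 5, 4, 6, 7, 0]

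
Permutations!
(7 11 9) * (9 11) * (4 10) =(11)(4 10)(7 9) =[0, 1, 2, 3, 10, 5, 6, 9, 8, 7, 4, 11]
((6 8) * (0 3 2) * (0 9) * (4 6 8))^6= (0 2)(3 9)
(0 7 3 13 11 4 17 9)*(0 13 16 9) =(0 7 3 16 9 13 11 4 17) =[7, 1, 2, 16, 17, 5, 6, 3, 8, 13, 10, 4, 12, 11, 14, 15, 9, 0]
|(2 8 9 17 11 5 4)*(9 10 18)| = |(2 8 10 18 9 17 11 5 4)| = 9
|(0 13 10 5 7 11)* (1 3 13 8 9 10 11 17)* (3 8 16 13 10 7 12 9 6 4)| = |(0 16 13 11)(1 8 6 4 3 10 5 12 9 7 17)| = 44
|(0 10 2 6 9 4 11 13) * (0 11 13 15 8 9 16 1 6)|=|(0 10 2)(1 6 16)(4 13 11 15 8 9)|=6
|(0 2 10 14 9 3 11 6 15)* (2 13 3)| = 12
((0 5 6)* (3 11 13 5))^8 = (0 11 5)(3 13 6)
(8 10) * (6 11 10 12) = (6 11 10 8 12) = [0, 1, 2, 3, 4, 5, 11, 7, 12, 9, 8, 10, 6]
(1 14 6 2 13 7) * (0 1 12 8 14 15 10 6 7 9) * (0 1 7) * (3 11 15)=(0 7 12 8 14)(1 3 11 15 10 6 2 13 9)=[7, 3, 13, 11, 4, 5, 2, 12, 14, 1, 6, 15, 8, 9, 0, 10]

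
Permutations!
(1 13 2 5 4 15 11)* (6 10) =[0, 13, 5, 3, 15, 4, 10, 7, 8, 9, 6, 1, 12, 2, 14, 11] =(1 13 2 5 4 15 11)(6 10)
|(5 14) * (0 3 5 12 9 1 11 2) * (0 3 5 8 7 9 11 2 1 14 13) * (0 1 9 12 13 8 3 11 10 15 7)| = 12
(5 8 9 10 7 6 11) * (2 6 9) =(2 6 11 5 8)(7 9 10) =[0, 1, 6, 3, 4, 8, 11, 9, 2, 10, 7, 5]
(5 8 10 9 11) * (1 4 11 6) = (1 4 11 5 8 10 9 6) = [0, 4, 2, 3, 11, 8, 1, 7, 10, 6, 9, 5]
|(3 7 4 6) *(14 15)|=4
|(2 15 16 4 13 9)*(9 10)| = 7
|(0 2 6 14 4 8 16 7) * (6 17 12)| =10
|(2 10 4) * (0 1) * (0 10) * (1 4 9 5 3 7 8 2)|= 10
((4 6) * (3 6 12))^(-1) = ((3 6 4 12))^(-1) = (3 12 4 6)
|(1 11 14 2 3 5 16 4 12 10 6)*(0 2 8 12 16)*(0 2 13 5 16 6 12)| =12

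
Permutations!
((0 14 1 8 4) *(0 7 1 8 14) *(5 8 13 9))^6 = (1 4 5 13)(7 8 9 14)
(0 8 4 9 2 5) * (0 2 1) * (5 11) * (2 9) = (0 8 4 2 11 5 9 1) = [8, 0, 11, 3, 2, 9, 6, 7, 4, 1, 10, 5]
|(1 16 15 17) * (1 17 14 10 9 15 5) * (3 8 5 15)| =9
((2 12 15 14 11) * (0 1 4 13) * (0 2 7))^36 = (0 15 4 11 2)(1 14 13 7 12) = ((0 1 4 13 2 12 15 14 11 7))^36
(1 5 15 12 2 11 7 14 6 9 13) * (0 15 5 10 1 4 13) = (0 15 12 2 11 7 14 6 9)(1 10)(4 13) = [15, 10, 11, 3, 13, 5, 9, 14, 8, 0, 1, 7, 2, 4, 6, 12]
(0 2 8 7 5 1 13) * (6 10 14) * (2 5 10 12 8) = (0 5 1 13)(6 12 8 7 10 14) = [5, 13, 2, 3, 4, 1, 12, 10, 7, 9, 14, 11, 8, 0, 6]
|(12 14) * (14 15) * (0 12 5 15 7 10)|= |(0 12 7 10)(5 15 14)|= 12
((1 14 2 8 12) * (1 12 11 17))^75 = (1 8)(2 17)(11 14) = ((1 14 2 8 11 17))^75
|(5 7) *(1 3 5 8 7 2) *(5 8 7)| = 5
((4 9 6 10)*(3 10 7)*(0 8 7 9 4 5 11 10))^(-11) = ((0 8 7 3)(5 11 10)(6 9))^(-11) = (0 8 7 3)(5 11 10)(6 9)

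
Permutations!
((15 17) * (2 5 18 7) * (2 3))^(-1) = (2 3 7 18 5)(15 17)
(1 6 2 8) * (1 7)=(1 6 2 8 7)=[0, 6, 8, 3, 4, 5, 2, 1, 7]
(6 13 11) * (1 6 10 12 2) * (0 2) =(0 2 1 6 13 11 10 12) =[2, 6, 1, 3, 4, 5, 13, 7, 8, 9, 12, 10, 0, 11]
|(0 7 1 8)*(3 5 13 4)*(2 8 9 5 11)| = |(0 7 1 9 5 13 4 3 11 2 8)| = 11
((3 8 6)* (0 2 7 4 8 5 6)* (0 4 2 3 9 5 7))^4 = ((0 3 7 2)(4 8)(5 6 9))^4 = (5 6 9)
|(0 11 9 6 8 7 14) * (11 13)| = |(0 13 11 9 6 8 7 14)| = 8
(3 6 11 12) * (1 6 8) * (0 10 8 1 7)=(0 10 8 7)(1 6 11 12 3)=[10, 6, 2, 1, 4, 5, 11, 0, 7, 9, 8, 12, 3]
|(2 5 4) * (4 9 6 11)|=6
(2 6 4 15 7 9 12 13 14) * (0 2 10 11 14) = [2, 1, 6, 3, 15, 5, 4, 9, 8, 12, 11, 14, 13, 0, 10, 7] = (0 2 6 4 15 7 9 12 13)(10 11 14)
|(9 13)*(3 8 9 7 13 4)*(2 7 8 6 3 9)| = 4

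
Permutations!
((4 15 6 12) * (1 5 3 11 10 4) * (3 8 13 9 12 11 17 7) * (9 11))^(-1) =(1 12 9 6 15 4 10 11 13 8 5)(3 7 17)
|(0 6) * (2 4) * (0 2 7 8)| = |(0 6 2 4 7 8)| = 6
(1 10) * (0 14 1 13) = (0 14 1 10 13) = [14, 10, 2, 3, 4, 5, 6, 7, 8, 9, 13, 11, 12, 0, 1]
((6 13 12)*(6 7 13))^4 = (7 13 12)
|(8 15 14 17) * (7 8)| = |(7 8 15 14 17)| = 5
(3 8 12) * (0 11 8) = (0 11 8 12 3) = [11, 1, 2, 0, 4, 5, 6, 7, 12, 9, 10, 8, 3]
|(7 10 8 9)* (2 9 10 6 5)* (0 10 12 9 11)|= |(0 10 8 12 9 7 6 5 2 11)|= 10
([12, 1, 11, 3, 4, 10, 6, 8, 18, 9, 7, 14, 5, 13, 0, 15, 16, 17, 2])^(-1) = [14, 1, 18, 3, 4, 12, 6, 10, 7, 9, 5, 2, 0, 13, 11, 15, 16, 17, 8]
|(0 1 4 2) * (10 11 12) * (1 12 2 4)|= 5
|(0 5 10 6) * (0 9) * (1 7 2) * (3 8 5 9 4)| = 6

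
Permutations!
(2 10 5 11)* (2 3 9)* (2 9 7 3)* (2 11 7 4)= [0, 1, 10, 4, 2, 7, 6, 3, 8, 9, 5, 11]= (11)(2 10 5 7 3 4)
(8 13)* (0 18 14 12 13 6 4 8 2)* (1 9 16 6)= [18, 9, 0, 3, 8, 5, 4, 7, 1, 16, 10, 11, 13, 2, 12, 15, 6, 17, 14]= (0 18 14 12 13 2)(1 9 16 6 4 8)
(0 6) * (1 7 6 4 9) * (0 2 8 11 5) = (0 4 9 1 7 6 2 8 11 5) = [4, 7, 8, 3, 9, 0, 2, 6, 11, 1, 10, 5]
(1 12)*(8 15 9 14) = [0, 12, 2, 3, 4, 5, 6, 7, 15, 14, 10, 11, 1, 13, 8, 9] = (1 12)(8 15 9 14)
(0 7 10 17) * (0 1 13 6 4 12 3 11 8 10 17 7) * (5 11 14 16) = (1 13 6 4 12 3 14 16 5 11 8 10 7 17) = [0, 13, 2, 14, 12, 11, 4, 17, 10, 9, 7, 8, 3, 6, 16, 15, 5, 1]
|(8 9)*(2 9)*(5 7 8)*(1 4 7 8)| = |(1 4 7)(2 9 5 8)| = 12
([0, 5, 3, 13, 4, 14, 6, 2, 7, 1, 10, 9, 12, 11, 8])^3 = (1 8 3 9 14 2 11 5 7 13)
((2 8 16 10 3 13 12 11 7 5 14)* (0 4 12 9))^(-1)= ((0 4 12 11 7 5 14 2 8 16 10 3 13 9))^(-1)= (0 9 13 3 10 16 8 2 14 5 7 11 12 4)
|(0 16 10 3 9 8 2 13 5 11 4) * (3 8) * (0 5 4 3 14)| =|(0 16 10 8 2 13 4 5 11 3 9 14)| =12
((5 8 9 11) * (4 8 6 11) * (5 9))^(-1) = ((4 8 5 6 11 9))^(-1) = (4 9 11 6 5 8)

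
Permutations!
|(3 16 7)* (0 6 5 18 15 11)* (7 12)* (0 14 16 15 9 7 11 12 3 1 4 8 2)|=30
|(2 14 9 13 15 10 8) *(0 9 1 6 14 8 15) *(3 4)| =|(0 9 13)(1 6 14)(2 8)(3 4)(10 15)| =6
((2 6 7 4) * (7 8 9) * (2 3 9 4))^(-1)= ((2 6 8 4 3 9 7))^(-1)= (2 7 9 3 4 8 6)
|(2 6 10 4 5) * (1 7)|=|(1 7)(2 6 10 4 5)|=10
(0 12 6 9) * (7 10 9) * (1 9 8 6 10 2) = (0 12 10 8 6 7 2 1 9) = [12, 9, 1, 3, 4, 5, 7, 2, 6, 0, 8, 11, 10]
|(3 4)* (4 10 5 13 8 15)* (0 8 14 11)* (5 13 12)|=|(0 8 15 4 3 10 13 14 11)(5 12)|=18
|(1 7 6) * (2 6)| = 4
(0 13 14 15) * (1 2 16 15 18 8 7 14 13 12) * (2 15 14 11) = (0 12 1 15)(2 16 14 18 8 7 11) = [12, 15, 16, 3, 4, 5, 6, 11, 7, 9, 10, 2, 1, 13, 18, 0, 14, 17, 8]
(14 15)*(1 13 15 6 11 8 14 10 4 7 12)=[0, 13, 2, 3, 7, 5, 11, 12, 14, 9, 4, 8, 1, 15, 6, 10]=(1 13 15 10 4 7 12)(6 11 8 14)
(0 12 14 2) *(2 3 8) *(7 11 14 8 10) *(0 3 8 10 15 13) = (0 12 10 7 11 14 8 2 3 15 13) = [12, 1, 3, 15, 4, 5, 6, 11, 2, 9, 7, 14, 10, 0, 8, 13]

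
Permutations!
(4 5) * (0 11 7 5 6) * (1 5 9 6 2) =(0 11 7 9 6)(1 5 4 2) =[11, 5, 1, 3, 2, 4, 0, 9, 8, 6, 10, 7]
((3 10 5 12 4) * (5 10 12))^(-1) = ((3 12 4))^(-1) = (3 4 12)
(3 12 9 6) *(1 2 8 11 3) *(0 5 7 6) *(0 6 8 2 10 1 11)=(0 5 7 8)(1 10)(3 12 9 6 11)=[5, 10, 2, 12, 4, 7, 11, 8, 0, 6, 1, 3, 9]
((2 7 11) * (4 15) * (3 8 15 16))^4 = (2 7 11)(3 16 4 15 8) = ((2 7 11)(3 8 15 4 16))^4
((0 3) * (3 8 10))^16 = (10)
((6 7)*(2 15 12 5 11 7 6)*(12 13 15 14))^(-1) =(2 7 11 5 12 14)(13 15)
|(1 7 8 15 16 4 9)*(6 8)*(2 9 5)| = 10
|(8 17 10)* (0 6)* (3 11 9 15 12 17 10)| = 6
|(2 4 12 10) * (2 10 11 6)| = 5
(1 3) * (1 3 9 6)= (1 9 6)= [0, 9, 2, 3, 4, 5, 1, 7, 8, 6]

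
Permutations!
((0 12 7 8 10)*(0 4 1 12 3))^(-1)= (0 3)(1 4 10 8 7 12)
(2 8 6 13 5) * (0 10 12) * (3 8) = (0 10 12)(2 3 8 6 13 5) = [10, 1, 3, 8, 4, 2, 13, 7, 6, 9, 12, 11, 0, 5]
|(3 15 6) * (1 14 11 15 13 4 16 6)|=20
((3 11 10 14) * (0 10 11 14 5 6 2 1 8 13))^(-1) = ((0 10 5 6 2 1 8 13)(3 14))^(-1) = (0 13 8 1 2 6 5 10)(3 14)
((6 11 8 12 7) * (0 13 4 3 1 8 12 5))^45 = ((0 13 4 3 1 8 5)(6 11 12 7))^45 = (0 3 5 4 8 13 1)(6 11 12 7)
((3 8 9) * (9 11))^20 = (11)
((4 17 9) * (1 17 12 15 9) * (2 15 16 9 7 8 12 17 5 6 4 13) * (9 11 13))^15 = ((1 5 6 4 17)(2 15 7 8 12 16 11 13))^15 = (17)(2 13 11 16 12 8 7 15)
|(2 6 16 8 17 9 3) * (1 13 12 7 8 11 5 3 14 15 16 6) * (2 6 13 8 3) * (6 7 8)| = 26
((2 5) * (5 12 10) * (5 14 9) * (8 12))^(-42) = ((2 8 12 10 14 9 5))^(-42) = (14)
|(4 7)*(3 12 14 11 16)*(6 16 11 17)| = |(3 12 14 17 6 16)(4 7)| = 6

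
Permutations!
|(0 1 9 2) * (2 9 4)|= 4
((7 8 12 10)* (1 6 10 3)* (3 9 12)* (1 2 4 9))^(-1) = (1 12 9 4 2 3 8 7 10 6)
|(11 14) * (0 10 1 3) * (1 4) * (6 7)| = |(0 10 4 1 3)(6 7)(11 14)| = 10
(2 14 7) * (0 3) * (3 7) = (0 7 2 14 3) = [7, 1, 14, 0, 4, 5, 6, 2, 8, 9, 10, 11, 12, 13, 3]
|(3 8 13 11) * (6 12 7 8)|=|(3 6 12 7 8 13 11)|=7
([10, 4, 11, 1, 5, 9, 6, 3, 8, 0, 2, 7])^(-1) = (0 9 5 4 1 3 7 11 2 10)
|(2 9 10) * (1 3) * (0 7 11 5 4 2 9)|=|(0 7 11 5 4 2)(1 3)(9 10)|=6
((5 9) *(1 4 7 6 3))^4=(9)(1 3 6 7 4)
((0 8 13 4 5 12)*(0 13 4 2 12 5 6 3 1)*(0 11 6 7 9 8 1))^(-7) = ((0 1 11 6 3)(2 12 13)(4 7 9 8))^(-7) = (0 6 1 3 11)(2 13 12)(4 7 9 8)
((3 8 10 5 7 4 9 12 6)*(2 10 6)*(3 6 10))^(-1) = ((2 3 8 10 5 7 4 9 12))^(-1) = (2 12 9 4 7 5 10 8 3)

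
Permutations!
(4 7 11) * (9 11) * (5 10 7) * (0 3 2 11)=(0 3 2 11 4 5 10 7 9)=[3, 1, 11, 2, 5, 10, 6, 9, 8, 0, 7, 4]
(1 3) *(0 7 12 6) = (0 7 12 6)(1 3) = [7, 3, 2, 1, 4, 5, 0, 12, 8, 9, 10, 11, 6]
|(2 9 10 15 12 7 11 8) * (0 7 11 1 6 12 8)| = 30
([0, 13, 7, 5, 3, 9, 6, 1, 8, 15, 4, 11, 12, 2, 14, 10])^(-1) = (1 7 2 13)(3 4 10 15 9 5)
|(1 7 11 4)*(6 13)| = 4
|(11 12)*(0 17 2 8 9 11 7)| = |(0 17 2 8 9 11 12 7)| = 8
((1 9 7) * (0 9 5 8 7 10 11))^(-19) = (0 9 10 11)(1 5 8 7)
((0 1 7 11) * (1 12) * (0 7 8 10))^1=(0 12 1 8 10)(7 11)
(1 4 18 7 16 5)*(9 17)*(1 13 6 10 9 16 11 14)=(1 4 18 7 11 14)(5 13 6 10 9 17 16)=[0, 4, 2, 3, 18, 13, 10, 11, 8, 17, 9, 14, 12, 6, 1, 15, 5, 16, 7]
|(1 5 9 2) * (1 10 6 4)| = 7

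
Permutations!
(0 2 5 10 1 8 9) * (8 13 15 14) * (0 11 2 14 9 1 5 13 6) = (0 14 8 1 6)(2 13 15 9 11)(5 10) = [14, 6, 13, 3, 4, 10, 0, 7, 1, 11, 5, 2, 12, 15, 8, 9]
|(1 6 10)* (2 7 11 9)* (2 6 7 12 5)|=6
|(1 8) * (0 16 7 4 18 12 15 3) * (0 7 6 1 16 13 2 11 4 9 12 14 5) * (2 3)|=52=|(0 13 3 7 9 12 15 2 11 4 18 14 5)(1 8 16 6)|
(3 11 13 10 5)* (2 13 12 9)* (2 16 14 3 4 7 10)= (2 13)(3 11 12 9 16 14)(4 7 10 5)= [0, 1, 13, 11, 7, 4, 6, 10, 8, 16, 5, 12, 9, 2, 3, 15, 14]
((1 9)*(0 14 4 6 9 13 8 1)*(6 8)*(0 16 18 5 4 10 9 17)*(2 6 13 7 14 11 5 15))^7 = ((0 11 5 4 8 1 7 14 10 9 16 18 15 2 6 17))^7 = (0 14 6 1 15 4 16 11 10 17 7 2 8 18 5 9)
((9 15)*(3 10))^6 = ((3 10)(9 15))^6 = (15)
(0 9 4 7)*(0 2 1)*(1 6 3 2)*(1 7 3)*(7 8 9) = (0 7 8 9 4 3 2 6 1) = [7, 0, 6, 2, 3, 5, 1, 8, 9, 4]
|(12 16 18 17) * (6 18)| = 5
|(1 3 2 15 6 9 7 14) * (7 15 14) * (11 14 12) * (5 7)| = |(1 3 2 12 11 14)(5 7)(6 9 15)| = 6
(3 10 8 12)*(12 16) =(3 10 8 16 12) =[0, 1, 2, 10, 4, 5, 6, 7, 16, 9, 8, 11, 3, 13, 14, 15, 12]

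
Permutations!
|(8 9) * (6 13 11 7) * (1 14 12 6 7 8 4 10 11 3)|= 30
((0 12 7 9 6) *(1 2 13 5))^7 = ((0 12 7 9 6)(1 2 13 5))^7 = (0 7 6 12 9)(1 5 13 2)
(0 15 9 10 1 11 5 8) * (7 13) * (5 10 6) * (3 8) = (0 15 9 6 5 3 8)(1 11 10)(7 13) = [15, 11, 2, 8, 4, 3, 5, 13, 0, 6, 1, 10, 12, 7, 14, 9]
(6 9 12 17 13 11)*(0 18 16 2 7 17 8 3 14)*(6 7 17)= (0 18 16 2 17 13 11 7 6 9 12 8 3 14)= [18, 1, 17, 14, 4, 5, 9, 6, 3, 12, 10, 7, 8, 11, 0, 15, 2, 13, 16]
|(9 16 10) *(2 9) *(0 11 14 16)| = |(0 11 14 16 10 2 9)| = 7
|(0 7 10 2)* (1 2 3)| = |(0 7 10 3 1 2)| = 6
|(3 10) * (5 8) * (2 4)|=2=|(2 4)(3 10)(5 8)|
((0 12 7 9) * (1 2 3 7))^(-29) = (0 9 7 3 2 1 12)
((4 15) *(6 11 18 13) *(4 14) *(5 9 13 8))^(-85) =(4 14 15)(5 8 18 11 6 13 9) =((4 15 14)(5 9 13 6 11 18 8))^(-85)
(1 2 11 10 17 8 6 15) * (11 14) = [0, 2, 14, 3, 4, 5, 15, 7, 6, 9, 17, 10, 12, 13, 11, 1, 16, 8] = (1 2 14 11 10 17 8 6 15)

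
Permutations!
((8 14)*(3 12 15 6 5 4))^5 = (3 4 5 6 15 12)(8 14) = ((3 12 15 6 5 4)(8 14))^5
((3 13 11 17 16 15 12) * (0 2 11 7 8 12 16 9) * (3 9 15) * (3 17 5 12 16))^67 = (0 2 11 5 12 9)(3 16 13 17 7 15 8)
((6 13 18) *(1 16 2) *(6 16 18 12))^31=((1 18 16 2)(6 13 12))^31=(1 2 16 18)(6 13 12)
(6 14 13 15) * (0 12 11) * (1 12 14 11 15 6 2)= [14, 12, 1, 3, 4, 5, 11, 7, 8, 9, 10, 0, 15, 6, 13, 2]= (0 14 13 6 11)(1 12 15 2)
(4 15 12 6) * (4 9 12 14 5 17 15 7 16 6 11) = (4 7 16 6 9 12 11)(5 17 15 14) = [0, 1, 2, 3, 7, 17, 9, 16, 8, 12, 10, 4, 11, 13, 5, 14, 6, 15]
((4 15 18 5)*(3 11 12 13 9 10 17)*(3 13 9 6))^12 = ((3 11 12 9 10 17 13 6)(4 15 18 5))^12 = (18)(3 10)(6 9)(11 17)(12 13)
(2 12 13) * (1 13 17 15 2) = (1 13)(2 12 17 15) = [0, 13, 12, 3, 4, 5, 6, 7, 8, 9, 10, 11, 17, 1, 14, 2, 16, 15]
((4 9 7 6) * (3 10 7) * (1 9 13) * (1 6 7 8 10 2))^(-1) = ((1 9 3 2)(4 13 6)(8 10))^(-1) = (1 2 3 9)(4 6 13)(8 10)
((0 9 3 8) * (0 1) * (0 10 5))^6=(0 5 10 1 8 3 9)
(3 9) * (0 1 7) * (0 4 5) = (0 1 7 4 5)(3 9) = [1, 7, 2, 9, 5, 0, 6, 4, 8, 3]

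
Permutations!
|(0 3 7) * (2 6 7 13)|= |(0 3 13 2 6 7)|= 6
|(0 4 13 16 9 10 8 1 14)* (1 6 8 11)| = 18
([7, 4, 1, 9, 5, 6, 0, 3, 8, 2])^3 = (0 9 4)(1 6 3)(2 5 7)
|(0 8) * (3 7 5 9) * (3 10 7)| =4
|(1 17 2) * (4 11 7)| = 3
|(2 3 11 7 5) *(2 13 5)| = |(2 3 11 7)(5 13)| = 4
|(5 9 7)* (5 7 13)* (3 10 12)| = 3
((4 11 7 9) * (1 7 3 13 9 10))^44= ((1 7 10)(3 13 9 4 11))^44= (1 10 7)(3 11 4 9 13)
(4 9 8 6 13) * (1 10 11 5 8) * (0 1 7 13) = (0 1 10 11 5 8 6)(4 9 7 13) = [1, 10, 2, 3, 9, 8, 0, 13, 6, 7, 11, 5, 12, 4]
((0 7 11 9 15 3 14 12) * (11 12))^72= ((0 7 12)(3 14 11 9 15))^72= (3 11 15 14 9)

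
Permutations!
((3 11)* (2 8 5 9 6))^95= (3 11)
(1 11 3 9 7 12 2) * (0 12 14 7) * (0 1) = [12, 11, 0, 9, 4, 5, 6, 14, 8, 1, 10, 3, 2, 13, 7] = (0 12 2)(1 11 3 9)(7 14)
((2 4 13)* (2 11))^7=((2 4 13 11))^7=(2 11 13 4)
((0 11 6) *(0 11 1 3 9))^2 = (11)(0 3)(1 9)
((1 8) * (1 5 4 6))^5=(8)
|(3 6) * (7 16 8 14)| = |(3 6)(7 16 8 14)| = 4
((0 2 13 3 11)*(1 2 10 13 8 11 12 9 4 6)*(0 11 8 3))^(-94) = ((0 10 13)(1 2 3 12 9 4 6))^(-94) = (0 13 10)(1 9 2 4 3 6 12)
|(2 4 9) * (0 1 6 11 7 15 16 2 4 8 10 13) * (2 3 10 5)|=30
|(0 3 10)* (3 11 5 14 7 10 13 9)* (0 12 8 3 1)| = 12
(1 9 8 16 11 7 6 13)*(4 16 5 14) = (1 9 8 5 14 4 16 11 7 6 13) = [0, 9, 2, 3, 16, 14, 13, 6, 5, 8, 10, 7, 12, 1, 4, 15, 11]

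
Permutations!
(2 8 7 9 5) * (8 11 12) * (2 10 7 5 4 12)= (2 11)(4 12 8 5 10 7 9)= [0, 1, 11, 3, 12, 10, 6, 9, 5, 4, 7, 2, 8]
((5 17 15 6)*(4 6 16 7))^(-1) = (4 7 16 15 17 5 6)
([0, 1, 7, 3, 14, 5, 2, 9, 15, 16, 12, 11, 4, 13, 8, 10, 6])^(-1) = [0, 1, 6, 3, 12, 5, 16, 2, 14, 7, 15, 11, 10, 13, 4, 8, 9]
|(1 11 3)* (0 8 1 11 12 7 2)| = 6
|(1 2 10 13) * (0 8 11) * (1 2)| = |(0 8 11)(2 10 13)| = 3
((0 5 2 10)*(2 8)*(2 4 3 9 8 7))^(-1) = (0 10 2 7 5)(3 4 8 9)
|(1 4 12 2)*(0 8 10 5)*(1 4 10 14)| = 6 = |(0 8 14 1 10 5)(2 4 12)|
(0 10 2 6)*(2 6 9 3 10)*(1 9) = (0 2 1 9 3 10 6) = [2, 9, 1, 10, 4, 5, 0, 7, 8, 3, 6]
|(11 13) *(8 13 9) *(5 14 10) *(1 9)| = 15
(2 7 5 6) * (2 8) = (2 7 5 6 8) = [0, 1, 7, 3, 4, 6, 8, 5, 2]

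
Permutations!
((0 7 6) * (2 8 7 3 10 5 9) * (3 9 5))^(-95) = ((0 9 2 8 7 6)(3 10))^(-95) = (0 9 2 8 7 6)(3 10)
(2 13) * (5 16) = (2 13)(5 16) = [0, 1, 13, 3, 4, 16, 6, 7, 8, 9, 10, 11, 12, 2, 14, 15, 5]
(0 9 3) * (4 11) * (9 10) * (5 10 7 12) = (0 7 12 5 10 9 3)(4 11) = [7, 1, 2, 0, 11, 10, 6, 12, 8, 3, 9, 4, 5]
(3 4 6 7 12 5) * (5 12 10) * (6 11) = (12)(3 4 11 6 7 10 5) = [0, 1, 2, 4, 11, 3, 7, 10, 8, 9, 5, 6, 12]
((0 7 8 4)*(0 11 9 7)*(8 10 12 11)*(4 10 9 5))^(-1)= (4 5 11 12 10 8)(7 9)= ((4 8 10 12 11 5)(7 9))^(-1)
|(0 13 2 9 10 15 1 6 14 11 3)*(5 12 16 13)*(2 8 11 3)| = |(0 5 12 16 13 8 11 2 9 10 15 1 6 14 3)| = 15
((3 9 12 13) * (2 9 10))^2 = ((2 9 12 13 3 10))^2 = (2 12 3)(9 13 10)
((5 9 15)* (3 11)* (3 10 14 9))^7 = (15)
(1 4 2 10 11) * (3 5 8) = [0, 4, 10, 5, 2, 8, 6, 7, 3, 9, 11, 1] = (1 4 2 10 11)(3 5 8)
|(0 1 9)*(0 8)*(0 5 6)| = 6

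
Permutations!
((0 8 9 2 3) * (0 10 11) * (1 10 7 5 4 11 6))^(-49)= (0 7 8 5 9 4 2 11 3)(1 6 10)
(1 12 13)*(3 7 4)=(1 12 13)(3 7 4)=[0, 12, 2, 7, 3, 5, 6, 4, 8, 9, 10, 11, 13, 1]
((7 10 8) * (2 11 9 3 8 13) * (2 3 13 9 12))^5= ((2 11 12)(3 8 7 10 9 13))^5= (2 12 11)(3 13 9 10 7 8)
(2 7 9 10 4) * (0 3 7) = (0 3 7 9 10 4 2) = [3, 1, 0, 7, 2, 5, 6, 9, 8, 10, 4]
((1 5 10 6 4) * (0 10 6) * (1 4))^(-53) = (0 10)(1 5 6)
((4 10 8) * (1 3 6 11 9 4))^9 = (1 3 6 11 9 4 10 8)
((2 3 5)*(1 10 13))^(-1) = (1 13 10)(2 5 3)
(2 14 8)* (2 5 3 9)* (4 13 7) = (2 14 8 5 3 9)(4 13 7) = [0, 1, 14, 9, 13, 3, 6, 4, 5, 2, 10, 11, 12, 7, 8]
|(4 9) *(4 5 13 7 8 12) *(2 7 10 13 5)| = 6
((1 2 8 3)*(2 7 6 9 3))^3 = ((1 7 6 9 3)(2 8))^3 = (1 9 7 3 6)(2 8)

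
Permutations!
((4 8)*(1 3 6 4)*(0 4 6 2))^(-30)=(8)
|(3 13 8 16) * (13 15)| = |(3 15 13 8 16)| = 5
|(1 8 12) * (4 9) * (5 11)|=|(1 8 12)(4 9)(5 11)|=6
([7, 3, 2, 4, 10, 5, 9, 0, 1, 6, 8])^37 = [7, 4, 2, 10, 8, 5, 9, 0, 3, 6, 1]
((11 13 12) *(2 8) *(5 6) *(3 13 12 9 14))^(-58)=(3 9)(13 14)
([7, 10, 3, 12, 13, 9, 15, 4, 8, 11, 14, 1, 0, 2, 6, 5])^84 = [0, 15, 2, 3, 4, 10, 11, 7, 8, 14, 5, 6, 12, 13, 9, 1]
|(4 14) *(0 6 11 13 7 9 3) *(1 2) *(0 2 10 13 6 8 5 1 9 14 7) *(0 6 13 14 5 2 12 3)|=12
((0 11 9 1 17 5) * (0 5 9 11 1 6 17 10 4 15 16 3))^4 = ((0 1 10 4 15 16 3)(6 17 9))^4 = (0 15 1 16 10 3 4)(6 17 9)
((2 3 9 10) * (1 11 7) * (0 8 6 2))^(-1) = (0 10 9 3 2 6 8)(1 7 11)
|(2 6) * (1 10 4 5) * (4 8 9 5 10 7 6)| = |(1 7 6 2 4 10 8 9 5)| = 9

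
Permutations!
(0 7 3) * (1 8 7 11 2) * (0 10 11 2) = (0 2 1 8 7 3 10 11) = [2, 8, 1, 10, 4, 5, 6, 3, 7, 9, 11, 0]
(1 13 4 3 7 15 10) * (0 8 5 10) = (0 8 5 10 1 13 4 3 7 15) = [8, 13, 2, 7, 3, 10, 6, 15, 5, 9, 1, 11, 12, 4, 14, 0]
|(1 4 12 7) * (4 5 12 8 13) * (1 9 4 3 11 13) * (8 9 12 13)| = |(1 5 13 3 11 8)(4 9)(7 12)| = 6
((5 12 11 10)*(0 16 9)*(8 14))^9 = (16)(5 12 11 10)(8 14)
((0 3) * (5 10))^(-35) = (0 3)(5 10)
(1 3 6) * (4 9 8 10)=[0, 3, 2, 6, 9, 5, 1, 7, 10, 8, 4]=(1 3 6)(4 9 8 10)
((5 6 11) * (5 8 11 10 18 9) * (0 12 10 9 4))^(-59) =(0 12 10 18 4)(5 6 9)(8 11)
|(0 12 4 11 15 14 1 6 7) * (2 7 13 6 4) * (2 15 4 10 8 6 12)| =24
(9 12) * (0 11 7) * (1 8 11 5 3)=(0 5 3 1 8 11 7)(9 12)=[5, 8, 2, 1, 4, 3, 6, 0, 11, 12, 10, 7, 9]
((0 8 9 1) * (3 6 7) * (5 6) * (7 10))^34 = ((0 8 9 1)(3 5 6 10 7))^34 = (0 9)(1 8)(3 7 10 6 5)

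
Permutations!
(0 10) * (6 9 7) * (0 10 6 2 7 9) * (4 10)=(0 6)(2 7)(4 10)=[6, 1, 7, 3, 10, 5, 0, 2, 8, 9, 4]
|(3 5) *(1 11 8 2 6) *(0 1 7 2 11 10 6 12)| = |(0 1 10 6 7 2 12)(3 5)(8 11)| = 14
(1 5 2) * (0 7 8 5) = (0 7 8 5 2 1) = [7, 0, 1, 3, 4, 2, 6, 8, 5]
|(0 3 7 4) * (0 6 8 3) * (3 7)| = 4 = |(4 6 8 7)|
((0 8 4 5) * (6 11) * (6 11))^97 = ((11)(0 8 4 5))^97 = (11)(0 8 4 5)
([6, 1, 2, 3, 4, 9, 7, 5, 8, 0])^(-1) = (0 9 5 7 6)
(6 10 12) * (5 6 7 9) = [0, 1, 2, 3, 4, 6, 10, 9, 8, 5, 12, 11, 7] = (5 6 10 12 7 9)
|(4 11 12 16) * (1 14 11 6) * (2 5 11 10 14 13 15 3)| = 22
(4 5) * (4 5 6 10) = (4 6 10) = [0, 1, 2, 3, 6, 5, 10, 7, 8, 9, 4]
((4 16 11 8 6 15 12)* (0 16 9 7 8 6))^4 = (0 15 7 11 4)(6 9 16 12 8)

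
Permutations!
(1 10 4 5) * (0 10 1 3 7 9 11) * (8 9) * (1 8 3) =(0 10 4 5 1 8 9 11)(3 7) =[10, 8, 2, 7, 5, 1, 6, 3, 9, 11, 4, 0]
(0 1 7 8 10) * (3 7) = (0 1 3 7 8 10) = [1, 3, 2, 7, 4, 5, 6, 8, 10, 9, 0]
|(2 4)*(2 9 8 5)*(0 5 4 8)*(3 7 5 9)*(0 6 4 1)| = |(0 9 6 4 3 7 5 2 8 1)| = 10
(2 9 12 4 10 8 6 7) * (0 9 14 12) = [9, 1, 14, 3, 10, 5, 7, 2, 6, 0, 8, 11, 4, 13, 12] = (0 9)(2 14 12 4 10 8 6 7)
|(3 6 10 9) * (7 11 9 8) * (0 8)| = 8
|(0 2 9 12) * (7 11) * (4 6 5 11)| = 20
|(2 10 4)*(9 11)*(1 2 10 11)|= 4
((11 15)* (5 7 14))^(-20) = (15)(5 7 14)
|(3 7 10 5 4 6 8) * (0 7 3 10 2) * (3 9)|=30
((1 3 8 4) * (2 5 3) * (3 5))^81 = (1 2 3 8 4)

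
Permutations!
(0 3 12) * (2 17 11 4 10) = (0 3 12)(2 17 11 4 10) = [3, 1, 17, 12, 10, 5, 6, 7, 8, 9, 2, 4, 0, 13, 14, 15, 16, 11]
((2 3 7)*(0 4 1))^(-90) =((0 4 1)(2 3 7))^(-90) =(7)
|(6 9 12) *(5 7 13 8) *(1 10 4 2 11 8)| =|(1 10 4 2 11 8 5 7 13)(6 9 12)| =9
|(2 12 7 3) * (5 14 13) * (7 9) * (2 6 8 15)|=24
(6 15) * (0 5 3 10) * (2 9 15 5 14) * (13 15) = (0 14 2 9 13 15 6 5 3 10) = [14, 1, 9, 10, 4, 3, 5, 7, 8, 13, 0, 11, 12, 15, 2, 6]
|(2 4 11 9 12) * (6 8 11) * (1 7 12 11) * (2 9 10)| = 10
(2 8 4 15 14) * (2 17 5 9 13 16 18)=[0, 1, 8, 3, 15, 9, 6, 7, 4, 13, 10, 11, 12, 16, 17, 14, 18, 5, 2]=(2 8 4 15 14 17 5 9 13 16 18)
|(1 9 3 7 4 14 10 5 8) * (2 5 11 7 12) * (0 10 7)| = 21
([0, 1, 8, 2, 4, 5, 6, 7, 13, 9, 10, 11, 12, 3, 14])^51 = [0, 1, 3, 13, 4, 5, 6, 7, 2, 9, 10, 11, 12, 8, 14]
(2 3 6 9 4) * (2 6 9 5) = (2 3 9 4 6 5) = [0, 1, 3, 9, 6, 2, 5, 7, 8, 4]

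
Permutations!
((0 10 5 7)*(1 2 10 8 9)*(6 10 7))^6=(10)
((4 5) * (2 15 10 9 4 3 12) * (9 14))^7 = (2 3 4 14 15 12 5 9 10)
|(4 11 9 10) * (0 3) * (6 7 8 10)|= |(0 3)(4 11 9 6 7 8 10)|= 14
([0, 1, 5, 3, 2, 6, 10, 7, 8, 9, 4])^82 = [0, 1, 6, 3, 5, 10, 4, 7, 8, 9, 2]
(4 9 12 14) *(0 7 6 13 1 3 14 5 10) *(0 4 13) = (0 7 6)(1 3 14 13)(4 9 12 5 10) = [7, 3, 2, 14, 9, 10, 0, 6, 8, 12, 4, 11, 5, 1, 13]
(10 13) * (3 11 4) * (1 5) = (1 5)(3 11 4)(10 13) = [0, 5, 2, 11, 3, 1, 6, 7, 8, 9, 13, 4, 12, 10]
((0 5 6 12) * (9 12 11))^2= ((0 5 6 11 9 12))^2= (0 6 9)(5 11 12)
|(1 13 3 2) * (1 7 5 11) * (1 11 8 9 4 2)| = 6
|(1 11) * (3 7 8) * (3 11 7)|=|(1 7 8 11)|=4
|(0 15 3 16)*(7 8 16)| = |(0 15 3 7 8 16)| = 6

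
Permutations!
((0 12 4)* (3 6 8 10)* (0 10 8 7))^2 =((0 12 4 10 3 6 7))^2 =(0 4 3 7 12 10 6)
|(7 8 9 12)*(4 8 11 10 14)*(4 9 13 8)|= |(7 11 10 14 9 12)(8 13)|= 6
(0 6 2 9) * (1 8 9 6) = [1, 8, 6, 3, 4, 5, 2, 7, 9, 0] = (0 1 8 9)(2 6)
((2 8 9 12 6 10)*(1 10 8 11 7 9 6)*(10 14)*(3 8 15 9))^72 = ((1 14 10 2 11 7 3 8 6 15 9 12))^72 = (15)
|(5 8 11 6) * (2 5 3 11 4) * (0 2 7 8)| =3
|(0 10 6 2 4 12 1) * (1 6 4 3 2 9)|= 14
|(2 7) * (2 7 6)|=2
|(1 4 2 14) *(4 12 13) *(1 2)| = |(1 12 13 4)(2 14)| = 4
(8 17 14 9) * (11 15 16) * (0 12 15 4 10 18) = [12, 1, 2, 3, 10, 5, 6, 7, 17, 8, 18, 4, 15, 13, 9, 16, 11, 14, 0] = (0 12 15 16 11 4 10 18)(8 17 14 9)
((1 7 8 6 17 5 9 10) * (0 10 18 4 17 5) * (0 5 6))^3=((0 10 1 7 8)(4 17 5 9 18))^3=(0 7 10 8 1)(4 9 17 18 5)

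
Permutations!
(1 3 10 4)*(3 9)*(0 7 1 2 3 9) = (0 7 1)(2 3 10 4) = [7, 0, 3, 10, 2, 5, 6, 1, 8, 9, 4]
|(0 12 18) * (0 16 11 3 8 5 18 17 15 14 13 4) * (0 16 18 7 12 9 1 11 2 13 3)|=|(18)(0 9 1 11)(2 13 4 16)(3 8 5 7 12 17 15 14)|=8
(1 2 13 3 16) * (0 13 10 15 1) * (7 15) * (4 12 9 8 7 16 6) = (0 13 3 6 4 12 9 8 7 15 1 2 10 16) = [13, 2, 10, 6, 12, 5, 4, 15, 7, 8, 16, 11, 9, 3, 14, 1, 0]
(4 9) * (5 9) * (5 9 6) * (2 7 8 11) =[0, 1, 7, 3, 9, 6, 5, 8, 11, 4, 10, 2] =(2 7 8 11)(4 9)(5 6)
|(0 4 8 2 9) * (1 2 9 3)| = |(0 4 8 9)(1 2 3)| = 12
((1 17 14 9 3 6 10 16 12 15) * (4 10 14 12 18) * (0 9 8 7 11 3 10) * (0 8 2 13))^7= (0 7)(1 15 12 17)(2 4)(3 10)(6 16)(8 13)(9 11)(14 18)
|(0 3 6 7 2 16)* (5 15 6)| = 8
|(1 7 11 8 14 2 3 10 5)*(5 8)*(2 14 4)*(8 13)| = 12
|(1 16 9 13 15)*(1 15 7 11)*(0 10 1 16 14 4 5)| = |(0 10 1 14 4 5)(7 11 16 9 13)| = 30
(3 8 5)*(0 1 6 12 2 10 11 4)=(0 1 6 12 2 10 11 4)(3 8 5)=[1, 6, 10, 8, 0, 3, 12, 7, 5, 9, 11, 4, 2]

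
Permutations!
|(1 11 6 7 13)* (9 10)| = 10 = |(1 11 6 7 13)(9 10)|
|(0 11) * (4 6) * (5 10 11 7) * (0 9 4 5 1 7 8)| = |(0 8)(1 7)(4 6 5 10 11 9)| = 6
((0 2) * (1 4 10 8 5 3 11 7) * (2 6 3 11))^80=((0 6 3 2)(1 4 10 8 5 11 7))^80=(1 8 7 10 11 4 5)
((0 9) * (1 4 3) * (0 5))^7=((0 9 5)(1 4 3))^7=(0 9 5)(1 4 3)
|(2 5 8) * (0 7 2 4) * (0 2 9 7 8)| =|(0 8 4 2 5)(7 9)| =10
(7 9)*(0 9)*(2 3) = [9, 1, 3, 2, 4, 5, 6, 0, 8, 7] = (0 9 7)(2 3)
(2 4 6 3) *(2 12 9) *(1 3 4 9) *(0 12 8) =(0 12 1 3 8)(2 9)(4 6) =[12, 3, 9, 8, 6, 5, 4, 7, 0, 2, 10, 11, 1]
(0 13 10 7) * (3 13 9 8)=[9, 1, 2, 13, 4, 5, 6, 0, 3, 8, 7, 11, 12, 10]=(0 9 8 3 13 10 7)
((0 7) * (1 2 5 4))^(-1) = (0 7)(1 4 5 2)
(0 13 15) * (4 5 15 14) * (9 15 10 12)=(0 13 14 4 5 10 12 9 15)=[13, 1, 2, 3, 5, 10, 6, 7, 8, 15, 12, 11, 9, 14, 4, 0]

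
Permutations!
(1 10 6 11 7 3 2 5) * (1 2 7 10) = (2 5)(3 7)(6 11 10) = [0, 1, 5, 7, 4, 2, 11, 3, 8, 9, 6, 10]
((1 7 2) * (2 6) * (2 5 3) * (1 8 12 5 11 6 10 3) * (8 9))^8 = ((1 7 10 3 2 9 8 12 5)(6 11))^8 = (1 5 12 8 9 2 3 10 7)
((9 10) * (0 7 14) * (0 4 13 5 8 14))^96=(4 13 5 8 14)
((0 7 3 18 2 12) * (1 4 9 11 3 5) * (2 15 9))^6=(0 12 2 4 1 5 7)(3 18 15 9 11)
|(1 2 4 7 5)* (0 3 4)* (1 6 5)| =|(0 3 4 7 1 2)(5 6)| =6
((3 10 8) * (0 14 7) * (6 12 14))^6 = (0 6 12 14 7)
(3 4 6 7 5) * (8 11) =(3 4 6 7 5)(8 11) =[0, 1, 2, 4, 6, 3, 7, 5, 11, 9, 10, 8]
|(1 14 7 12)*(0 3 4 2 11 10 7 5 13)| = 12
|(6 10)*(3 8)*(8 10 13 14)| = 6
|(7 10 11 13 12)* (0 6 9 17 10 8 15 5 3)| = 13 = |(0 6 9 17 10 11 13 12 7 8 15 5 3)|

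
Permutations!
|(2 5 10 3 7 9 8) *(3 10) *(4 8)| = 7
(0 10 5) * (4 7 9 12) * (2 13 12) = (0 10 5)(2 13 12 4 7 9) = [10, 1, 13, 3, 7, 0, 6, 9, 8, 2, 5, 11, 4, 12]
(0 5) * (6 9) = (0 5)(6 9) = [5, 1, 2, 3, 4, 0, 9, 7, 8, 6]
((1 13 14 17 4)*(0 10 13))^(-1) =(0 1 4 17 14 13 10)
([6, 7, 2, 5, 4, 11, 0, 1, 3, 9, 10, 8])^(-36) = (11)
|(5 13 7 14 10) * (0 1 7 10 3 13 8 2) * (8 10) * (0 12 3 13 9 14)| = 42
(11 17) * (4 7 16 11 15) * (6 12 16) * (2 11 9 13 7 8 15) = [0, 1, 11, 3, 8, 5, 12, 6, 15, 13, 10, 17, 16, 7, 14, 4, 9, 2] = (2 11 17)(4 8 15)(6 12 16 9 13 7)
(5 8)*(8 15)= (5 15 8)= [0, 1, 2, 3, 4, 15, 6, 7, 5, 9, 10, 11, 12, 13, 14, 8]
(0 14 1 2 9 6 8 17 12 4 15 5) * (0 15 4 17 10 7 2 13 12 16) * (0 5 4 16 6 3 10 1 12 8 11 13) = (0 14 12 17 6 11 13 8 1)(2 9 3 10 7)(4 16 5 15) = [14, 0, 9, 10, 16, 15, 11, 2, 1, 3, 7, 13, 17, 8, 12, 4, 5, 6]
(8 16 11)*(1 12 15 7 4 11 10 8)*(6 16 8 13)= (1 12 15 7 4 11)(6 16 10 13)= [0, 12, 2, 3, 11, 5, 16, 4, 8, 9, 13, 1, 15, 6, 14, 7, 10]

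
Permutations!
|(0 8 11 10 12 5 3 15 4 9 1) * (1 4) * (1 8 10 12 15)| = 18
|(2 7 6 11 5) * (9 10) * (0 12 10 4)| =5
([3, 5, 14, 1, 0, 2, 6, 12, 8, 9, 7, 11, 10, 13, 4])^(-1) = [4, 3, 5, 0, 14, 1, 6, 10, 8, 9, 12, 11, 7, 13, 2]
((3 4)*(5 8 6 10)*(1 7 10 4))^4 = (1 8)(3 5)(4 10)(6 7) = ((1 7 10 5 8 6 4 3))^4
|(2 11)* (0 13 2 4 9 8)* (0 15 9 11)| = 6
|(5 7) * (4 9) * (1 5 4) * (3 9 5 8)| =12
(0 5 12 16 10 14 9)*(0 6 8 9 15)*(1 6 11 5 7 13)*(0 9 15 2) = [7, 6, 0, 3, 4, 12, 8, 13, 15, 11, 14, 5, 16, 1, 2, 9, 10] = (0 7 13 1 6 8 15 9 11 5 12 16 10 14 2)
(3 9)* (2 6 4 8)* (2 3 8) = (2 6 4)(3 9 8) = [0, 1, 6, 9, 2, 5, 4, 7, 3, 8]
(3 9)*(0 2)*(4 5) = (0 2)(3 9)(4 5) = [2, 1, 0, 9, 5, 4, 6, 7, 8, 3]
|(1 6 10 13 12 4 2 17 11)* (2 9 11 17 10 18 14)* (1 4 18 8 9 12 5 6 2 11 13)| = |(1 2 10)(4 12 18 14 11)(5 6 8 9 13)| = 15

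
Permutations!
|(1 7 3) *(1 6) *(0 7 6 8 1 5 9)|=|(0 7 3 8 1 6 5 9)|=8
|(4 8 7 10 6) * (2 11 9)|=15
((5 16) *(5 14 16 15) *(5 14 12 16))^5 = (5 14 15)(12 16)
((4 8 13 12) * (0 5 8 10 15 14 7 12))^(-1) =(0 13 8 5)(4 12 7 14 15 10)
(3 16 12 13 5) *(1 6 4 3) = (1 6 4 3 16 12 13 5) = [0, 6, 2, 16, 3, 1, 4, 7, 8, 9, 10, 11, 13, 5, 14, 15, 12]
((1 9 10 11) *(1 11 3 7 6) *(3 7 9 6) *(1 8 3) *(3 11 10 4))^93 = (1 11)(6 10)(7 8)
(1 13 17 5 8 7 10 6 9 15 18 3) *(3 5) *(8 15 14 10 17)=[0, 13, 2, 1, 4, 15, 9, 17, 7, 14, 6, 11, 12, 8, 10, 18, 16, 3, 5]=(1 13 8 7 17 3)(5 15 18)(6 9 14 10)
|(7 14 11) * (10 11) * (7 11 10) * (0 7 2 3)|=5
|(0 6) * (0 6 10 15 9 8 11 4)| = 7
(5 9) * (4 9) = (4 9 5) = [0, 1, 2, 3, 9, 4, 6, 7, 8, 5]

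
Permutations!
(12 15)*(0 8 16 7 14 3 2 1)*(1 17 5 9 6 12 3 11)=(0 8 16 7 14 11 1)(2 17 5 9 6 12 15 3)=[8, 0, 17, 2, 4, 9, 12, 14, 16, 6, 10, 1, 15, 13, 11, 3, 7, 5]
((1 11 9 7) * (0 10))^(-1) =((0 10)(1 11 9 7))^(-1) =(0 10)(1 7 9 11)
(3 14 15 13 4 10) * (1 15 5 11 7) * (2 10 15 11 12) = (1 11 7)(2 10 3 14 5 12)(4 15 13) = [0, 11, 10, 14, 15, 12, 6, 1, 8, 9, 3, 7, 2, 4, 5, 13]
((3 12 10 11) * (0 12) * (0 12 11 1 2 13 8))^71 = (0 8 13 2 1 10 12 3 11)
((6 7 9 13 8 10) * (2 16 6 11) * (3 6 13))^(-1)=((2 16 13 8 10 11)(3 6 7 9))^(-1)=(2 11 10 8 13 16)(3 9 7 6)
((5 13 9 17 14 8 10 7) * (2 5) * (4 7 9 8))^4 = ((2 5 13 8 10 9 17 14 4 7))^4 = (2 10 4 13 17)(5 9 7 8 14)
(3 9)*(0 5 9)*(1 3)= (0 5 9 1 3)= [5, 3, 2, 0, 4, 9, 6, 7, 8, 1]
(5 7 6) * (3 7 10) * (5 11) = (3 7 6 11 5 10) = [0, 1, 2, 7, 4, 10, 11, 6, 8, 9, 3, 5]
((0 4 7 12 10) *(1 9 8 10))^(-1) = ((0 4 7 12 1 9 8 10))^(-1) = (0 10 8 9 1 12 7 4)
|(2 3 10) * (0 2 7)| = 5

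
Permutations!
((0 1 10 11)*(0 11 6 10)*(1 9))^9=((11)(0 9 1)(6 10))^9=(11)(6 10)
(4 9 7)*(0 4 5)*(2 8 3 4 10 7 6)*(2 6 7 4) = [10, 1, 8, 2, 9, 0, 6, 5, 3, 7, 4] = (0 10 4 9 7 5)(2 8 3)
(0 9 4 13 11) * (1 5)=(0 9 4 13 11)(1 5)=[9, 5, 2, 3, 13, 1, 6, 7, 8, 4, 10, 0, 12, 11]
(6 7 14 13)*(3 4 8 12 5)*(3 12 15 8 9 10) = (3 4 9 10)(5 12)(6 7 14 13)(8 15) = [0, 1, 2, 4, 9, 12, 7, 14, 15, 10, 3, 11, 5, 6, 13, 8]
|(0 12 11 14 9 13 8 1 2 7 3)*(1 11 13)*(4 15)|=|(0 12 13 8 11 14 9 1 2 7 3)(4 15)|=22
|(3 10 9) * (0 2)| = |(0 2)(3 10 9)| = 6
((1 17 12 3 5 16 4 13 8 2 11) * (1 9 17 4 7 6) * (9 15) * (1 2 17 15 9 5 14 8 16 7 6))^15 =((1 4 13 16 6 2 11 9 15 5 7)(3 14 8 17 12))^15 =(17)(1 6 15 4 2 5 13 11 7 16 9)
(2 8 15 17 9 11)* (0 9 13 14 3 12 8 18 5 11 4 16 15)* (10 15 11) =[9, 1, 18, 12, 16, 10, 6, 7, 0, 4, 15, 2, 8, 14, 3, 17, 11, 13, 5] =(0 9 4 16 11 2 18 5 10 15 17 13 14 3 12 8)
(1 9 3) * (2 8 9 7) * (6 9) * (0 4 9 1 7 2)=(0 4 9 3 7)(1 2 8 6)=[4, 2, 8, 7, 9, 5, 1, 0, 6, 3]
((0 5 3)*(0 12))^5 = (0 5 3 12)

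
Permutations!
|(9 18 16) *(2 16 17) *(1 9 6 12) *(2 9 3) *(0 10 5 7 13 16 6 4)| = 105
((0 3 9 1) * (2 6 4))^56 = (9)(2 4 6)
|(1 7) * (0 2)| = |(0 2)(1 7)| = 2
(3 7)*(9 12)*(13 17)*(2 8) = (2 8)(3 7)(9 12)(13 17) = [0, 1, 8, 7, 4, 5, 6, 3, 2, 12, 10, 11, 9, 17, 14, 15, 16, 13]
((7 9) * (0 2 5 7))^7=(0 5 9 2 7)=((0 2 5 7 9))^7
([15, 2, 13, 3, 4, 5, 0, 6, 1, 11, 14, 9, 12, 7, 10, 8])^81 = [15, 2, 13, 3, 4, 5, 0, 6, 1, 11, 14, 9, 12, 7, 10, 8]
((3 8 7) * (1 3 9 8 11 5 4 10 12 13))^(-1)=(1 13 12 10 4 5 11 3)(7 8 9)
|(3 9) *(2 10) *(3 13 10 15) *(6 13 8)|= 8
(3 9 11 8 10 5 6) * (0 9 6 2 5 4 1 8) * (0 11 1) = (11)(0 9 1 8 10 4)(2 5)(3 6) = [9, 8, 5, 6, 0, 2, 3, 7, 10, 1, 4, 11]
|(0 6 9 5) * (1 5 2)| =|(0 6 9 2 1 5)| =6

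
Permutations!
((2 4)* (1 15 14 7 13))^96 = (1 15 14 7 13)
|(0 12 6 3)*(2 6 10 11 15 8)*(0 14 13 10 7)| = 9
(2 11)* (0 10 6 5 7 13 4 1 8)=(0 10 6 5 7 13 4 1 8)(2 11)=[10, 8, 11, 3, 1, 7, 5, 13, 0, 9, 6, 2, 12, 4]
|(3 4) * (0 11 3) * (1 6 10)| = 12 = |(0 11 3 4)(1 6 10)|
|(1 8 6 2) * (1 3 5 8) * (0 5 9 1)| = 8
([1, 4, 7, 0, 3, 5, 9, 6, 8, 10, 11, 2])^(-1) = (0 3 4 1)(2 11 10 9 6 7)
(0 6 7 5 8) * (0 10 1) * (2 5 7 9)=(0 6 9 2 5 8 10 1)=[6, 0, 5, 3, 4, 8, 9, 7, 10, 2, 1]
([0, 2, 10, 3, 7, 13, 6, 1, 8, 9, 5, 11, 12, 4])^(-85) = (1 7 4 13 5 10 2)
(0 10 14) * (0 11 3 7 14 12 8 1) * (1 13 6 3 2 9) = [10, 0, 9, 7, 4, 5, 3, 14, 13, 1, 12, 2, 8, 6, 11] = (0 10 12 8 13 6 3 7 14 11 2 9 1)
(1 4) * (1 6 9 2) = (1 4 6 9 2) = [0, 4, 1, 3, 6, 5, 9, 7, 8, 2]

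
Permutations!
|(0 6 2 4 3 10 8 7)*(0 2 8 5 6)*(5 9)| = |(2 4 3 10 9 5 6 8 7)| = 9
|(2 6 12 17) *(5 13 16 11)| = 4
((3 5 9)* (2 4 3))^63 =(2 5 4 9 3)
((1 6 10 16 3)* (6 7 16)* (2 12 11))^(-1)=(1 3 16 7)(2 11 12)(6 10)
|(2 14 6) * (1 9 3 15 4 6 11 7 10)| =|(1 9 3 15 4 6 2 14 11 7 10)| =11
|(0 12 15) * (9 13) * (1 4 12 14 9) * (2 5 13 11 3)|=|(0 14 9 11 3 2 5 13 1 4 12 15)|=12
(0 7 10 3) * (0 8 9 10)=(0 7)(3 8 9 10)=[7, 1, 2, 8, 4, 5, 6, 0, 9, 10, 3]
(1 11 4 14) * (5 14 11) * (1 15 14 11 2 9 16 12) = (1 5 11 4 2 9 16 12)(14 15) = [0, 5, 9, 3, 2, 11, 6, 7, 8, 16, 10, 4, 1, 13, 15, 14, 12]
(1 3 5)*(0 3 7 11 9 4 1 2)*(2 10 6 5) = (0 3 2)(1 7 11 9 4)(5 10 6) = [3, 7, 0, 2, 1, 10, 5, 11, 8, 4, 6, 9]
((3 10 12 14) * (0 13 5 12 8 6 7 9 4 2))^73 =((0 13 5 12 14 3 10 8 6 7 9 4 2))^73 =(0 6 12 4 10 13 7 14 2 8 5 9 3)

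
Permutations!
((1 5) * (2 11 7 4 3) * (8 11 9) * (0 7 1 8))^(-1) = ((0 7 4 3 2 9)(1 5 8 11))^(-1) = (0 9 2 3 4 7)(1 11 8 5)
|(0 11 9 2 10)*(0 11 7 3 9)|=|(0 7 3 9 2 10 11)|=7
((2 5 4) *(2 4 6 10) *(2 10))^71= (10)(2 6 5)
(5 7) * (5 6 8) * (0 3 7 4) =[3, 1, 2, 7, 0, 4, 8, 6, 5] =(0 3 7 6 8 5 4)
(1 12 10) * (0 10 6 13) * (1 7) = (0 10 7 1 12 6 13) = [10, 12, 2, 3, 4, 5, 13, 1, 8, 9, 7, 11, 6, 0]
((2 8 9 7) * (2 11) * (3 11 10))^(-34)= (2 8 9 7 10 3 11)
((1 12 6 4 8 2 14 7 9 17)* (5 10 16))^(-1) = (1 17 9 7 14 2 8 4 6 12)(5 16 10)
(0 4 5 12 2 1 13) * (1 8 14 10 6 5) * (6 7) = (0 4 1 13)(2 8 14 10 7 6 5 12) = [4, 13, 8, 3, 1, 12, 5, 6, 14, 9, 7, 11, 2, 0, 10]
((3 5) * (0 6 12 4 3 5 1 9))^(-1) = (0 9 1 3 4 12 6)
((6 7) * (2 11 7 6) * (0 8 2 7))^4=((0 8 2 11))^4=(11)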